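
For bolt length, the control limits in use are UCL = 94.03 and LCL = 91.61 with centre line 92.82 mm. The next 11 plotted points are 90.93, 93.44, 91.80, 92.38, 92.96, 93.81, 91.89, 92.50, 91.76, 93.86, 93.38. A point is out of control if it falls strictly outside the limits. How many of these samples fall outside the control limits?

1

Compare each point to [91.61, 94.03]: sample 1 = 90.93 < LCL.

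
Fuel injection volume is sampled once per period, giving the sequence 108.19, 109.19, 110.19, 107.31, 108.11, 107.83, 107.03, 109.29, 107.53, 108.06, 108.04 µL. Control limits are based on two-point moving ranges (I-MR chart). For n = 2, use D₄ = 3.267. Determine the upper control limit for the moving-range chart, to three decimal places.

Moving ranges: 1.00, 1.00, 2.88, 0.80, 0.28, 0.80, 2.26, 1.76, 0.53, 0.02; M̄R̄ = 11.3300 / 10 = 1.1330
UCL_MR = D₄·M̄R̄ = 3.267 × 1.1330 = 3.7015

3.702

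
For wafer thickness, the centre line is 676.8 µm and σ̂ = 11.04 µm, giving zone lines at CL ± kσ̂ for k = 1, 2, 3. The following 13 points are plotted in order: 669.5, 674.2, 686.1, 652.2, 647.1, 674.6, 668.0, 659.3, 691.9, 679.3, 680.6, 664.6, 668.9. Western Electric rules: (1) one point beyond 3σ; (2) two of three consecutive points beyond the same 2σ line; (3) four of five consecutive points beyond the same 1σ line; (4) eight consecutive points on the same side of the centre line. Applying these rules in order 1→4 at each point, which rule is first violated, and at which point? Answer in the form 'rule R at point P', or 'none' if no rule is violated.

rule 2 at point 5

Zone of each point (C = within 1σ̂, B = 1σ̂–2σ̂, A = 2σ̂–3σ̂, * = beyond 3σ̂; sign = side of CL): 1:-C, 2:-C, 3:+C, 4:-A, 5:-A, 6:-C, 7:-C, 8:-B, 9:+B, 10:+C, 11:+C, 12:-B, 13:-C
Rule 2 (two of three consecutive points beyond the same 2σ limit) is satisfied at point 5.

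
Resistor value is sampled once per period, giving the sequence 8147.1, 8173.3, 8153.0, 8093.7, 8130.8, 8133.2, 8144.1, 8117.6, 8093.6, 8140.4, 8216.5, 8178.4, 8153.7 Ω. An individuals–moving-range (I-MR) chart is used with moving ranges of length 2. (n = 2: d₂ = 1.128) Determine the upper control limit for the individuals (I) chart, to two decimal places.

X̄ = (8147.1 + 8173.3 + 8153.0 + 8093.7 + 8130.8 + 8133.2 + 8144.1 + 8117.6 + 8093.6 + 8140.4 + 8216.5 + 8178.4 + 8153.7) / 13 = 8144.2615
Moving ranges: 26.2, 20.3, 59.3, 37.1, 2.4, 10.9, 26.5, 24.0, 46.8, 76.1, 38.1, 24.7; M̄R̄ = 392.4000 / 12 = 32.7000
UCL = X̄ + 3·M̄R̄/d₂ = 8144.2615 + 3 × 32.7000 / 1.128 = 8231.2296

8231.23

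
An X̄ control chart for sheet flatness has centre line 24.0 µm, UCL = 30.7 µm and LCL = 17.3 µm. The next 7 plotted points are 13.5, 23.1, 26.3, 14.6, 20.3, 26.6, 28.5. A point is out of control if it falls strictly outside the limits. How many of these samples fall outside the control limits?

2

Compare each point to [17.3, 30.7]: sample 1 = 13.5 < LCL; sample 4 = 14.6 < LCL.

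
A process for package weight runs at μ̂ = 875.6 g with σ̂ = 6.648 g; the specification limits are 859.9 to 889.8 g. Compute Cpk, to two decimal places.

Cpu = (USL − μ̂) / (3σ̂) = (889.8 − 875.6) / (3 × 6.648) = 0.7120; Cpl = (μ̂ − LSL) / (3σ̂) = (875.6 − 859.9) / (3 × 6.648) = 0.7872; Cpk = min(Cpu, Cpl) = 0.7120

0.71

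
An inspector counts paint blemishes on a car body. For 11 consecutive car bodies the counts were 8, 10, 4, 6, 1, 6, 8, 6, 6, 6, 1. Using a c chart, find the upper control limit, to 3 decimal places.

c̄ = (8 + 10 + 4 + 6 + 1 + 6 + 8 + 6 + 6 + 6 + 1) / 11 = 62 / 11 = 5.6364
UCL = c̄ + 3√c̄ = 5.6364 + 3 × √5.6364 = 5.6364 + 3 × 2.3741 = 12.7587

12.759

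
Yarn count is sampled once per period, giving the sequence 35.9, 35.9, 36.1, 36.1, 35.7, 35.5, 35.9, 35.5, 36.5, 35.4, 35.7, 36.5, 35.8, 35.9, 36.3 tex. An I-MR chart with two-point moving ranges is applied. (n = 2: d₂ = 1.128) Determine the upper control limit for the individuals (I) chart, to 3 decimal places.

X̄ = (35.9 + 35.9 + 36.1 + 36.1 + 35.7 + 35.5 + 35.9 + 35.5 + 36.5 + 35.4 + 35.7 + 36.5 + 35.8 + 35.9 + 36.3) / 15 = 35.9133
Moving ranges: 0.0, 0.2, 0.0, 0.4, 0.2, 0.4, 0.4, 1.0, 1.1, 0.3, 0.8, 0.7, 0.1, 0.4; M̄R̄ = 6.0000 / 14 = 0.4286
UCL = X̄ + 3·M̄R̄/d₂ = 35.9133 + 3 × 0.4286 / 1.128 = 37.0532

37.053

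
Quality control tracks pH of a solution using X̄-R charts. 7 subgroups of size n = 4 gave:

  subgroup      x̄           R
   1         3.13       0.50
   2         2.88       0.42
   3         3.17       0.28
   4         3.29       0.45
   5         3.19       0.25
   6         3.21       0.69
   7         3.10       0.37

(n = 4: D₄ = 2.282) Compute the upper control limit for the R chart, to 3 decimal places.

R̄ = (0.50 + 0.42 + 0.28 + 0.45 + 0.25 + 0.69 + 0.37) / 7 = 2.9600 / 7 = 0.4229
UCL_R = D₄·R̄ = 2.282 × 0.4229 = 0.9650

0.965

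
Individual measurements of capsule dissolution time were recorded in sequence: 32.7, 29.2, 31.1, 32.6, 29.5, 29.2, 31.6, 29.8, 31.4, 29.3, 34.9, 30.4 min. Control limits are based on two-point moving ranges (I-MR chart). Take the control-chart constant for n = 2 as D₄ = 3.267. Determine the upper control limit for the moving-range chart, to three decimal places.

Moving ranges: 3.5, 1.9, 1.5, 3.1, 0.3, 2.4, 1.8, 1.6, 2.1, 5.6, 4.5; M̄R̄ = 28.3000 / 11 = 2.5727
UCL_MR = D₄·M̄R̄ = 3.267 × 2.5727 = 8.4051

8.405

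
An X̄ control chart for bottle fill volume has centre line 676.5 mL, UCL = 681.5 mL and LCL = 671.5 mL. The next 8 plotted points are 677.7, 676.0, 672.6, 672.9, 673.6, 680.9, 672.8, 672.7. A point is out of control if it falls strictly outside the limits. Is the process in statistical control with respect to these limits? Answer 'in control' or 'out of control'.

All 8 points lie within [671.5, 681.5].

in control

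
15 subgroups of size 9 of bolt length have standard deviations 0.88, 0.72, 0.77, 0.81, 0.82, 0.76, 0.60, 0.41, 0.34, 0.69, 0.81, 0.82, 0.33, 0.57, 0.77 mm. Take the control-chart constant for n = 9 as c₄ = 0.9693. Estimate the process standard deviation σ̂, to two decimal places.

s̄ = (0.88 + 0.72 + 0.77 + 0.81 + 0.82 + 0.76 + 0.60 + 0.41 + 0.34 + 0.69 + 0.81 + 0.82 + 0.33 + 0.57 + 0.77) / 15 = 0.6733
σ̂ = s̄ / c₄ = 0.6733 / 0.9693 = 0.6947

0.69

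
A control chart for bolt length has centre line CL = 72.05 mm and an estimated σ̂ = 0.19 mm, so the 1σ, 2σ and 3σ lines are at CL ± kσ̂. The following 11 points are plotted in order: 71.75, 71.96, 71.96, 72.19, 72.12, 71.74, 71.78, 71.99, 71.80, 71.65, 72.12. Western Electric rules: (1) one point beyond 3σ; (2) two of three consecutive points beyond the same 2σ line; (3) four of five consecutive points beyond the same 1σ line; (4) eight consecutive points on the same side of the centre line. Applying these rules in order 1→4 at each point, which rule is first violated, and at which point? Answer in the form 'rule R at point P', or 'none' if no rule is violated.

Zone of each point (C = within 1σ̂, B = 1σ̂–2σ̂, A = 2σ̂–3σ̂, * = beyond 3σ̂; sign = side of CL): 1:-B, 2:-C, 3:-C, 4:+C, 5:+C, 6:-B, 7:-B, 8:-C, 9:-B, 10:-A, 11:+C
Rule 3 (four of five consecutive points beyond the same 1σ limit) is satisfied at point 10.

rule 3 at point 10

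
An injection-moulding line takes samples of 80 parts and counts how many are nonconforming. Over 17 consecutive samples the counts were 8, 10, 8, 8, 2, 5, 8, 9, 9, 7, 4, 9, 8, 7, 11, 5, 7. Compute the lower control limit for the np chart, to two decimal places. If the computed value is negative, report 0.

p̄ = Σdᵢ / (k·n) = 125 / (17 × 80) = 0.09191
LCL = np̄ − 3·√(np̄(1−p̄)) = 7.3529 − 3 × 2.5840 = -0.3991 → 0 (negative, so LCL = 0)

0.00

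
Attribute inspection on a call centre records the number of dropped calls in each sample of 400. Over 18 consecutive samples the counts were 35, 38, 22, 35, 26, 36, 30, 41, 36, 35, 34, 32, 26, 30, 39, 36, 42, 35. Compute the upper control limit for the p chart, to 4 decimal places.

0.1262

p̄ = Σdᵢ / (k·n) = 608 / (18 × 400) = 0.08444
UCL = p̄ + 3·√(p̄(1−p̄)/n) = 0.08444 + 3 × √(0.08444×0.91556/400) = 0.08444 + 3 × 0.01390 = 0.12615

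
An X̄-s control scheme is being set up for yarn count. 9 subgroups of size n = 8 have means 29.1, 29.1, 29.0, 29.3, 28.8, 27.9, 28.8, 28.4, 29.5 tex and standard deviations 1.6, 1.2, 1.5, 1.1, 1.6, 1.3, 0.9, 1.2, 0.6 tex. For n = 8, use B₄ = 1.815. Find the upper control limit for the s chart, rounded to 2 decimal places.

s̄ = (1.6 + 1.2 + 1.5 + 1.1 + 1.6 + 1.3 + 0.9 + 1.2 + 0.6) / 9 = 1.2222
UCL_s = B₄·s̄ = 1.815 × 1.2222 = 2.2183

2.22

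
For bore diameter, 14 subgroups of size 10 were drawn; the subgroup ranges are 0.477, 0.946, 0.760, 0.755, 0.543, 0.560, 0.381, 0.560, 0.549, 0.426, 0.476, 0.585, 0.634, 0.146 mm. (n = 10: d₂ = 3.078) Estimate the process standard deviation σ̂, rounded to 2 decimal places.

R̄ = (0.477 + 0.946 + 0.760 + 0.755 + 0.543 + 0.560 + 0.381 + 0.560 + 0.549 + 0.426 + 0.476 + 0.585 + 0.634 + 0.146) / 14 = 0.5570
σ̂ = R̄ / d₂ = 0.5570 / 3.078 = 0.1810

0.18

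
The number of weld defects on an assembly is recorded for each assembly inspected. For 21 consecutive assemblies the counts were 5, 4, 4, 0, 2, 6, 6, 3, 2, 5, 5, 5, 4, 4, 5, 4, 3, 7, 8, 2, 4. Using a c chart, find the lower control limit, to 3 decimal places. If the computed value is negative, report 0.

c̄ = (5 + 4 + 4 + 0 + 2 + 6 + 6 + 3 + 2 + 5 + 5 + 5 + 4 + 4 + 5 + 4 + 3 + 7 + 8 + 2 + 4) / 21 = 88 / 21 = 4.1905
LCL = c̄ − 3√c̄ = 4.1905 − 3 × 2.0471 = -1.9507 → 0 (cannot be negative)

0.000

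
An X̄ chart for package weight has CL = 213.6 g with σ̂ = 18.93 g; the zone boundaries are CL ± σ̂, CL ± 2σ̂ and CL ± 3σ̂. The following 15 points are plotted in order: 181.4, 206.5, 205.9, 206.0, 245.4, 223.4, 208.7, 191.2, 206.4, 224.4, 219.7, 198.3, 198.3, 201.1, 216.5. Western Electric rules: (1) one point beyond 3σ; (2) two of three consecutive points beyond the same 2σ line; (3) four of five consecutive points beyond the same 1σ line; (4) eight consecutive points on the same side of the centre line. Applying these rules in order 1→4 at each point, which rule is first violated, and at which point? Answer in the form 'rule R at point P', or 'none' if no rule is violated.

none

Zone of each point (C = within 1σ̂, B = 1σ̂–2σ̂, A = 2σ̂–3σ̂, * = beyond 3σ̂; sign = side of CL): 1:-B, 2:-C, 3:-C, 4:-C, 5:+B, 6:+C, 7:-C, 8:-B, 9:-C, 10:+C, 11:+C, 12:-C, 13:-C, 14:-C, 15:+C
No rule fires across all 15 points.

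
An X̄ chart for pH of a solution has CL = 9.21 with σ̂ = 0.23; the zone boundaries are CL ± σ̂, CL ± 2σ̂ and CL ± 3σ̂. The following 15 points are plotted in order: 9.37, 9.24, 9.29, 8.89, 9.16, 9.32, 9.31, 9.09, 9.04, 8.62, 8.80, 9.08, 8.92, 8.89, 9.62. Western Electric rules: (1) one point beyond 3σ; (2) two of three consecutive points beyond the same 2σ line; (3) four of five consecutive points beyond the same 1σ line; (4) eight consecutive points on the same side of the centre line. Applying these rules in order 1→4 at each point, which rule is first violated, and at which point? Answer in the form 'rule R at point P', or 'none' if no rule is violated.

Zone of each point (C = within 1σ̂, B = 1σ̂–2σ̂, A = 2σ̂–3σ̂, * = beyond 3σ̂; sign = side of CL): 1:+C, 2:+C, 3:+C, 4:-B, 5:-C, 6:+C, 7:+C, 8:-C, 9:-C, 10:-A, 11:-B, 12:-C, 13:-B, 14:-B, 15:+B
Rule 3 (four of five consecutive points beyond the same 1σ limit) is satisfied at point 14.

rule 3 at point 14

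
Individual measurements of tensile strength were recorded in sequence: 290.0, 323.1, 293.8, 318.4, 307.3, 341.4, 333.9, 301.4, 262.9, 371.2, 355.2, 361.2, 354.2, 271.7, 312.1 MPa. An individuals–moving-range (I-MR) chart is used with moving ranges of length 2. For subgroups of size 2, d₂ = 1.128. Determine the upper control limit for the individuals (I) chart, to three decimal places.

X̄ = (290.0 + 323.1 + 293.8 + 318.4 + 307.3 + 341.4 + 333.9 + 301.4 + 262.9 + 371.2 + 355.2 + 361.2 + 354.2 + 271.7 + 312.1) / 15 = 319.8533
Moving ranges: 33.1, 29.3, 24.6, 11.1, 34.1, 7.5, 32.5, 38.5, 108.3, 16.0, 6.0, 7.0, 82.5, 40.4; M̄R̄ = 470.9000 / 14 = 33.6357
UCL = X̄ + 3·M̄R̄/d₂ = 319.8533 + 3 × 33.6357 / 1.128 = 409.3100

409.310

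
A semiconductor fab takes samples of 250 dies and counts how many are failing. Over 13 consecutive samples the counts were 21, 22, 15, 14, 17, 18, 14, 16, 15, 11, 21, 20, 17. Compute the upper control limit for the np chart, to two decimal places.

p̄ = Σdᵢ / (k·n) = 221 / (13 × 250) = 0.06800
UCL = np̄ + 3·√(np̄(1−p̄)) = 17.0000 + 3 × √(17.0000×0.93200) = 17.0000 + 3 × 3.9805 = 28.9414

28.94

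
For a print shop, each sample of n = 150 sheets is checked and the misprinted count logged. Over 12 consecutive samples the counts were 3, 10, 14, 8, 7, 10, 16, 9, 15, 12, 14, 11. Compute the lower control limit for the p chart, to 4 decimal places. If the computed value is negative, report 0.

p̄ = Σdᵢ / (k·n) = 129 / (12 × 150) = 0.07167
LCL = p̄ − 3·√(p̄(1−p̄)/n) = 0.07167 − 3 × 0.02106 = 0.00849

0.0085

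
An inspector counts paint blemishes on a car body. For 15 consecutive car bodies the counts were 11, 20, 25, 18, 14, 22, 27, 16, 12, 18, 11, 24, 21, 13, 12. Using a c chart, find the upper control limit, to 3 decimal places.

c̄ = (11 + 20 + 25 + 18 + 14 + 22 + 27 + 16 + 12 + 18 + 11 + 24 + 21 + 13 + 12) / 15 = 264 / 15 = 17.6000
UCL = c̄ + 3√c̄ = 17.6000 + 3 × √17.6000 = 17.6000 + 3 × 4.1952 = 30.1857

30.186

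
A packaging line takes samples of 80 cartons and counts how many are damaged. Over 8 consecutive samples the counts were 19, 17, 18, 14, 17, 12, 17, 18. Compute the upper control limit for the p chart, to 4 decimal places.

0.3420

p̄ = Σdᵢ / (k·n) = 132 / (8 × 80) = 0.20625
UCL = p̄ + 3·√(p̄(1−p̄)/n) = 0.20625 + 3 × √(0.20625×0.79375/80) = 0.20625 + 3 × 0.04524 = 0.34196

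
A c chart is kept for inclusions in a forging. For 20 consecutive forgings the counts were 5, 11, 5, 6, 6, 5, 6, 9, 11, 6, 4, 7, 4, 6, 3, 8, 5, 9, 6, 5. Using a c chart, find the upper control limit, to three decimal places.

13.910

c̄ = (5 + 11 + 5 + 6 + 6 + 5 + 6 + 9 + 11 + 6 + 4 + 7 + 4 + 6 + 3 + 8 + 5 + 9 + 6 + 5) / 20 = 127 / 20 = 6.3500
UCL = c̄ + 3√c̄ = 6.3500 + 3 × √6.3500 = 6.3500 + 3 × 2.5199 = 13.9098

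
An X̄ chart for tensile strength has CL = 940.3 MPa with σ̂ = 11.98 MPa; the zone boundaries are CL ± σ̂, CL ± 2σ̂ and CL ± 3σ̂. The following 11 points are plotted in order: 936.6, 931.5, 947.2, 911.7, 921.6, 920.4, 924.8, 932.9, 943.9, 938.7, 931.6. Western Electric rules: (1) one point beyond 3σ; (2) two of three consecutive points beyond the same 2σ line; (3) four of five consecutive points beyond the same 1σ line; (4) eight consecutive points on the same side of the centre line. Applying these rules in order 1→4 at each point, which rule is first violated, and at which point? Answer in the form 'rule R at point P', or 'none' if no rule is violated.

rule 3 at point 7

Zone of each point (C = within 1σ̂, B = 1σ̂–2σ̂, A = 2σ̂–3σ̂, * = beyond 3σ̂; sign = side of CL): 1:-C, 2:-C, 3:+C, 4:-A, 5:-B, 6:-B, 7:-B, 8:-C, 9:+C, 10:-C, 11:-C
Rule 3 (four of five consecutive points beyond the same 1σ limit) is satisfied at point 7.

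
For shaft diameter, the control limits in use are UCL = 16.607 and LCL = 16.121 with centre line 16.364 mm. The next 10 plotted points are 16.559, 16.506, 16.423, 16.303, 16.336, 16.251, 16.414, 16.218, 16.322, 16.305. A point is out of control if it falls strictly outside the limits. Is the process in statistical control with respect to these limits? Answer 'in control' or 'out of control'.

All 10 points lie within [16.121, 16.607].

in control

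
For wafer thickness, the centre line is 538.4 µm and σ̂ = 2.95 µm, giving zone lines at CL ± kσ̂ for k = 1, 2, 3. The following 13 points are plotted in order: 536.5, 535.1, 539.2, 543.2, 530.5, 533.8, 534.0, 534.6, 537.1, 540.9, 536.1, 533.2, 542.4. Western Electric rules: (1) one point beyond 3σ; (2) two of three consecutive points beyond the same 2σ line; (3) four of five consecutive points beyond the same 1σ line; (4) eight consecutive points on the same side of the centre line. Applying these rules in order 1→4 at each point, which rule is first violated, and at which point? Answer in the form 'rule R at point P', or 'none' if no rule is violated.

rule 3 at point 8

Zone of each point (C = within 1σ̂, B = 1σ̂–2σ̂, A = 2σ̂–3σ̂, * = beyond 3σ̂; sign = side of CL): 1:-C, 2:-B, 3:+C, 4:+B, 5:-A, 6:-B, 7:-B, 8:-B, 9:-C, 10:+C, 11:-C, 12:-B, 13:+B
Rule 3 (four of five consecutive points beyond the same 1σ limit) is satisfied at point 8.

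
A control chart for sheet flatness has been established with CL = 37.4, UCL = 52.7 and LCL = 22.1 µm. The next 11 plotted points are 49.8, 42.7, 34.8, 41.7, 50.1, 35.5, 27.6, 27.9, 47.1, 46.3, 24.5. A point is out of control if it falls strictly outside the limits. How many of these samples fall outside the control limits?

All 11 points lie within [22.1, 52.7].

0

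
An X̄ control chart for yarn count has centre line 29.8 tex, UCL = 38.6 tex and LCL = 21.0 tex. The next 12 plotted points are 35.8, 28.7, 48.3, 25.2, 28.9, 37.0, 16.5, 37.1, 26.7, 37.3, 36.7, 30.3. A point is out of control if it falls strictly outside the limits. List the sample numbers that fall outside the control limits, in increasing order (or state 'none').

3, 7

Compare each point to [21.0, 38.6]: sample 3 = 48.3 > UCL; sample 7 = 16.5 < LCL.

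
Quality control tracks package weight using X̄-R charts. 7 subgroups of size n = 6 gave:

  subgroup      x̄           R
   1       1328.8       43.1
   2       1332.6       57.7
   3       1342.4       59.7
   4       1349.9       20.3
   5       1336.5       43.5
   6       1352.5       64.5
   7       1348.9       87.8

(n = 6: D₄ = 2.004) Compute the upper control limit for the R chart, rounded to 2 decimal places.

R̄ = (43.1 + 57.7 + 59.7 + 20.3 + 43.5 + 64.5 + 87.8) / 7 = 376.6000 / 7 = 53.8000
UCL_R = D₄·R̄ = 2.004 × 53.8000 = 107.8152

107.82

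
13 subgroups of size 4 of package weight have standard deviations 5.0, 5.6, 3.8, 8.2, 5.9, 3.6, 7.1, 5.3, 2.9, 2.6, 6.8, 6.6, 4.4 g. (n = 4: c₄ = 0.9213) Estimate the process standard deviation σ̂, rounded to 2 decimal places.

s̄ = (5.0 + 5.6 + 3.8 + 8.2 + 5.9 + 3.6 + 7.1 + 5.3 + 2.9 + 2.6 + 6.8 + 6.6 + 4.4) / 13 = 5.2154
σ̂ = s̄ / c₄ = 5.2154 / 0.9213 = 5.6609

5.66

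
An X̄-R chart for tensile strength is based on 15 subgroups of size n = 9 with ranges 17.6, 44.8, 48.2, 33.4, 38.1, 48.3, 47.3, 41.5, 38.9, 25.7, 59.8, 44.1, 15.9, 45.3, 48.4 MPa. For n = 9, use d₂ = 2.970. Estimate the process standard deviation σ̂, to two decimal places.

R̄ = (17.6 + 44.8 + 48.2 + 33.4 + 38.1 + 48.3 + 47.3 + 41.5 + 38.9 + 25.7 + 59.8 + 44.1 + 15.9 + 45.3 + 48.4) / 15 = 39.8200
σ̂ = R̄ / d₂ = 39.8200 / 2.970 = 13.4074

13.41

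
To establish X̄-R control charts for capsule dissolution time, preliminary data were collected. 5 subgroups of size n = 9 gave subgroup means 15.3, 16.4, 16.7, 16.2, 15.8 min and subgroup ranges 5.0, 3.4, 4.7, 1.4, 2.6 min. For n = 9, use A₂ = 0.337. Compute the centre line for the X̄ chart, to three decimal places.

X̄̄ = (15.3 + 16.4 + 16.7 + 16.2 + 15.8) / 5 = 80.4000 / 5 = 16.0800
CL = X̄̄ = 16.0800

16.080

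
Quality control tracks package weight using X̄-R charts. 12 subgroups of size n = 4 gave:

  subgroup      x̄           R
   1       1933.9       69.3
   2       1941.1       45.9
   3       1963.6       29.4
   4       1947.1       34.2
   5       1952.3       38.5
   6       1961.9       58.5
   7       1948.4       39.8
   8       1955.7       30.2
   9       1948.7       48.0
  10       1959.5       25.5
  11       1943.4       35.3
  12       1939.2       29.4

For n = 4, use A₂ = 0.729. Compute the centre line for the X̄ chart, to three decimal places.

1949.567

X̄̄ = (1933.9 + 1941.1 + 1963.6 + 1947.1 + 1952.3 + 1961.9 + 1948.4 + 1955.7 + 1948.7 + 1959.5 + 1943.4 + 1939.2) / 12 = 23394.8000 / 12 = 1949.5667
CL = X̄̄ = 1949.5667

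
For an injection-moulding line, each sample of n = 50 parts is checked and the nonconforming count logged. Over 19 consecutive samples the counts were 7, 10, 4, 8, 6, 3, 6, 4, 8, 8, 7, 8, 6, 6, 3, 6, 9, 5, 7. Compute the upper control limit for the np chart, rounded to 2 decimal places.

13.44

p̄ = Σdᵢ / (k·n) = 121 / (19 × 50) = 0.12737
UCL = np̄ + 3·√(np̄(1−p̄)) = 6.3684 + 3 × √(6.3684×0.87263) = 6.3684 + 3 × 2.3574 = 13.4406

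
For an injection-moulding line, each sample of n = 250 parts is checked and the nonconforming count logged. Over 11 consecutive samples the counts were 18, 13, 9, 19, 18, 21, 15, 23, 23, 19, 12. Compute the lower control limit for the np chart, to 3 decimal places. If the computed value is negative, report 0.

5.243

p̄ = Σdᵢ / (k·n) = 190 / (11 × 250) = 0.06909
LCL = np̄ − 3·√(np̄(1−p̄)) = 17.2727 − 3 × 4.0099 = 5.2430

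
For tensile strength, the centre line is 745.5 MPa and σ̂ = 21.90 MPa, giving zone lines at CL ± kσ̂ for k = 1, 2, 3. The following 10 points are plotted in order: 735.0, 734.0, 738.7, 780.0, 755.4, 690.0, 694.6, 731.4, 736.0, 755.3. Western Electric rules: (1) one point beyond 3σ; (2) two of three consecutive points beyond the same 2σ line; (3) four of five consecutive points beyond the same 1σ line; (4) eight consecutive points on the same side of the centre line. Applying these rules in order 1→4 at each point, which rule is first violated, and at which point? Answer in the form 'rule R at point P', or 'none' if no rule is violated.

Zone of each point (C = within 1σ̂, B = 1σ̂–2σ̂, A = 2σ̂–3σ̂, * = beyond 3σ̂; sign = side of CL): 1:-C, 2:-C, 3:-C, 4:+B, 5:+C, 6:-A, 7:-A, 8:-C, 9:-C, 10:+C
Rule 2 (two of three consecutive points beyond the same 2σ limit) is satisfied at point 7.

rule 2 at point 7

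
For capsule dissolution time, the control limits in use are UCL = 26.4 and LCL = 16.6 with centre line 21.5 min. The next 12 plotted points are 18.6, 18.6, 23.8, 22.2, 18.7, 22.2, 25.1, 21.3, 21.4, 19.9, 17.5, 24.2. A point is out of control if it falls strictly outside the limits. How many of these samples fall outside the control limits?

All 12 points lie within [16.6, 26.4].

0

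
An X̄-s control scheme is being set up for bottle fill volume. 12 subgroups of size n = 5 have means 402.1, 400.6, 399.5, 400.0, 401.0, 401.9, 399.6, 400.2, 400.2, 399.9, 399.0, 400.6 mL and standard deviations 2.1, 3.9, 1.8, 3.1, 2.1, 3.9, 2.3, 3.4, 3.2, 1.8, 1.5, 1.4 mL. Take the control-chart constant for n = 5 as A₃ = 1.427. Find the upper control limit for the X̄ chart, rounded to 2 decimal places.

X̄̄ = (402.1 + 400.6 + 399.5 + 400.0 + 401.0 + 401.9 + 399.6 + 400.2 + 400.2 + 399.9 + 399.0 + 400.6) / 12 = 400.3833
s̄ = (2.1 + 3.9 + 1.8 + 3.1 + 2.1 + 3.9 + 2.3 + 3.4 + 3.2 + 1.8 + 1.5 + 1.4) / 12 = 2.5417
UCL = X̄̄ + A₃·s̄ = 400.3833 + 1.427 × 2.5417 = 404.0103

404.01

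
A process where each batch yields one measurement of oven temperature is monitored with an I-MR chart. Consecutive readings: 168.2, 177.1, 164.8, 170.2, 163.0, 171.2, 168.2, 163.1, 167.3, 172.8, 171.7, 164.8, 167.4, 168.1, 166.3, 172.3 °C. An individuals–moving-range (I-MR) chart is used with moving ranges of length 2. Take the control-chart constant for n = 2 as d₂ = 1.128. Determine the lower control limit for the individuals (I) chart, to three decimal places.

X̄ = (168.2 + 177.1 + 164.8 + 170.2 + 163.0 + 171.2 + 168.2 + 163.1 + 167.3 + 172.8 + 171.7 + 164.8 + 167.4 + 168.1 + 166.3 + 172.3) / 16 = 168.5312
Moving ranges: 8.9, 12.3, 5.4, 7.2, 8.2, 3.0, 5.1, 4.2, 5.5, 1.1, 6.9, 2.6, 0.7, 1.8, 6.0; M̄R̄ = 78.9000 / 15 = 5.2600
LCL = X̄ − 3·M̄R̄/d₂ = 168.5312 − 3 × 5.2600 / 1.128 = 154.5419

154.542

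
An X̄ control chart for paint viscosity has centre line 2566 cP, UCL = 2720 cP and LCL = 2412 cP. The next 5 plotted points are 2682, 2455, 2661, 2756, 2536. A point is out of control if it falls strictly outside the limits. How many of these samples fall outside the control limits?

1

Compare each point to [2412, 2720]: sample 4 = 2756 > UCL.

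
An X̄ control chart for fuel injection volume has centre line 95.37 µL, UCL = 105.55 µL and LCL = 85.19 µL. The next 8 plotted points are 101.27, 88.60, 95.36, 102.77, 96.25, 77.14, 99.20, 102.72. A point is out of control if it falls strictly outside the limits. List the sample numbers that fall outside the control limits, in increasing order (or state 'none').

6

Compare each point to [85.19, 105.55]: sample 6 = 77.14 < LCL.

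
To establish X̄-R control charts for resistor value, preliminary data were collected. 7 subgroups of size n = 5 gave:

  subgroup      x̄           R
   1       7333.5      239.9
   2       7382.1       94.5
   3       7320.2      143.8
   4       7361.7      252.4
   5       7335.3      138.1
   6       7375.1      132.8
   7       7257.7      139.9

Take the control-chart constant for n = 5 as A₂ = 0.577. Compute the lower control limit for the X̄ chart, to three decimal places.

X̄̄ = (7333.5 + 7382.1 + 7320.2 + 7361.7 + 7335.3 + 7375.1 + 7257.7) / 7 = 51365.6000 / 7 = 7337.9429
R̄ = (239.9 + 94.5 + 143.8 + 252.4 + 138.1 + 132.8 + 139.9) / 7 = 1141.4000 / 7 = 163.0571
LCL = X̄̄ − A₂·R̄ = 7337.9429 − 0.577 × 163.0571 = 7243.8589

7243.859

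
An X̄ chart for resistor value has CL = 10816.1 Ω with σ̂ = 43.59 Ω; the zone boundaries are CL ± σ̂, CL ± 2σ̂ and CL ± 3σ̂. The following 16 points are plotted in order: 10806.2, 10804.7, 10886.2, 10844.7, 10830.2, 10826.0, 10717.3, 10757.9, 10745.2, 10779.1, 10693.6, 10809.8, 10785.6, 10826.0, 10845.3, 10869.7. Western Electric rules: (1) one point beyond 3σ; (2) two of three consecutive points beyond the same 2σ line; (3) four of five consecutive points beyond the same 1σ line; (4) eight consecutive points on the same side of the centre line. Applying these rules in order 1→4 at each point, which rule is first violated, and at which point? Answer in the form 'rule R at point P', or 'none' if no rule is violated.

rule 3 at point 11

Zone of each point (C = within 1σ̂, B = 1σ̂–2σ̂, A = 2σ̂–3σ̂, * = beyond 3σ̂; sign = side of CL): 1:-C, 2:-C, 3:+B, 4:+C, 5:+C, 6:+C, 7:-A, 8:-B, 9:-B, 10:-C, 11:-A, 12:-C, 13:-C, 14:+C, 15:+C, 16:+B
Rule 3 (four of five consecutive points beyond the same 1σ limit) is satisfied at point 11.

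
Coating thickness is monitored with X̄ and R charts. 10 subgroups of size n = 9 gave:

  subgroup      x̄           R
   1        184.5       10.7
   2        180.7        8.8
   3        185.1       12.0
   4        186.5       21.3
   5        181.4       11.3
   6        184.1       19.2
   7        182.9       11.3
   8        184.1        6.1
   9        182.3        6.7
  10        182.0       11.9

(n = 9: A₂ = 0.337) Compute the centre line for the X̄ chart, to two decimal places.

183.36

X̄̄ = (184.5 + 180.7 + 185.1 + 186.5 + 181.4 + 184.1 + 182.9 + 184.1 + 182.3 + 182.0) / 10 = 1833.6000 / 10 = 183.3600
CL = X̄̄ = 183.3600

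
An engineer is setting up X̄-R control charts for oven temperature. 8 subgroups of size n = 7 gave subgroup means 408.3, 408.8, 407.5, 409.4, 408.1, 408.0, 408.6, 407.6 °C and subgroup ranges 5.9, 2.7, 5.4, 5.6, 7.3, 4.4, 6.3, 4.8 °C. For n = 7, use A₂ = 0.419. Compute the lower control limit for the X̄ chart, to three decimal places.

406.067

X̄̄ = (408.3 + 408.8 + 407.5 + 409.4 + 408.1 + 408.0 + 408.6 + 407.6) / 8 = 3266.3000 / 8 = 408.2875
R̄ = (5.9 + 2.7 + 5.4 + 5.6 + 7.3 + 4.4 + 6.3 + 4.8) / 8 = 42.4000 / 8 = 5.3000
LCL = X̄̄ − A₂·R̄ = 408.2875 − 0.419 × 5.3000 = 406.0668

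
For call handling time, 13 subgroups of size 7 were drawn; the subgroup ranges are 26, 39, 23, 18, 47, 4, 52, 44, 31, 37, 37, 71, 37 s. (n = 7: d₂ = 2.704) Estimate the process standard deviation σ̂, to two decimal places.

13.26

R̄ = (26 + 39 + 23 + 18 + 47 + 4 + 52 + 44 + 31 + 37 + 37 + 71 + 37) / 13 = 35.8462
σ̂ = R̄ / d₂ = 35.8462 / 2.704 = 13.2567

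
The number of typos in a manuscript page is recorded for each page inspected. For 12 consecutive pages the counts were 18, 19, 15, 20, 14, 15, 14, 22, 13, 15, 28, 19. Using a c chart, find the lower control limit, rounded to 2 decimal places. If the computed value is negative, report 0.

5.06

c̄ = (18 + 19 + 15 + 20 + 14 + 15 + 14 + 22 + 13 + 15 + 28 + 19) / 12 = 212 / 12 = 17.6667
LCL = c̄ − 3√c̄ = 17.6667 − 3 × 4.2032 = 5.0571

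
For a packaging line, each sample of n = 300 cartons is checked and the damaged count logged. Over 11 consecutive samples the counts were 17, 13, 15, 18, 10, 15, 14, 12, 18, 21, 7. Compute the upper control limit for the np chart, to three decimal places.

p̄ = Σdᵢ / (k·n) = 160 / (11 × 300) = 0.04848
UCL = np̄ + 3·√(np̄(1−p̄)) = 14.5455 + 3 × √(14.5455×0.95152) = 14.5455 + 3 × 3.7202 = 25.7062

25.706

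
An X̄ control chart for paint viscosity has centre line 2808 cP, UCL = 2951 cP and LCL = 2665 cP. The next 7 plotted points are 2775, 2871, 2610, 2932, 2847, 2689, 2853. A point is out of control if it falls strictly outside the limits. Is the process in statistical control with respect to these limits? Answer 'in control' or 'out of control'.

Compare each point to [2665, 2951]: sample 3 = 2610 < LCL.

out of control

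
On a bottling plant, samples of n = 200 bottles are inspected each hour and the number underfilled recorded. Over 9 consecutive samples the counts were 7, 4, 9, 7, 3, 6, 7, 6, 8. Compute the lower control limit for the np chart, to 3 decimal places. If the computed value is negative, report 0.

0.000

p̄ = Σdᵢ / (k·n) = 57 / (9 × 200) = 0.03167
LCL = np̄ − 3·√(np̄(1−p̄)) = 6.3333 − 3 × 2.4764 = -1.0960 → 0 (negative, so LCL = 0)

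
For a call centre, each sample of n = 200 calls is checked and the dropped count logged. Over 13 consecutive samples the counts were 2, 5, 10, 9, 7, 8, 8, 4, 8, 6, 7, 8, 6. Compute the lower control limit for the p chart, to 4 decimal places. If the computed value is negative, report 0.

0.0000

p̄ = Σdᵢ / (k·n) = 88 / (13 × 200) = 0.03385
LCL = p̄ − 3·√(p̄(1−p̄)/n) = 0.03385 − 3 × 0.01279 = -0.00451 → 0 (negative, so LCL = 0)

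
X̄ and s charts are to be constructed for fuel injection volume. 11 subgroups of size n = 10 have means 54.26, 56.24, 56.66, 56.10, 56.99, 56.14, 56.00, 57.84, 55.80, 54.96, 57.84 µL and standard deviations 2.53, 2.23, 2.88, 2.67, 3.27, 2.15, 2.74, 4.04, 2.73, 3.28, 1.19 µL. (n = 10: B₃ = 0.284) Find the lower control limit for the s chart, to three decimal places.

0.767

s̄ = (2.53 + 2.23 + 2.88 + 2.67 + 3.27 + 2.15 + 2.74 + 4.04 + 2.73 + 3.28 + 1.19) / 11 = 2.7009
LCL_s = B₃·s̄ = 0.284 × 2.7009 = 0.7671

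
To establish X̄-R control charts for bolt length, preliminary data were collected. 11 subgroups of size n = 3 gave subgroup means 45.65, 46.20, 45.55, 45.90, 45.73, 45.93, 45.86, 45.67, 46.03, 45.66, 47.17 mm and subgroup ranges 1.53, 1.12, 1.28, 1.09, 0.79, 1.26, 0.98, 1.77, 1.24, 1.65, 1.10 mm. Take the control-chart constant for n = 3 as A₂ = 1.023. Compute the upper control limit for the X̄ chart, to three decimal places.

47.225

X̄̄ = (45.65 + 46.20 + 45.55 + 45.90 + 45.73 + 45.93 + 45.86 + 45.67 + 46.03 + 45.66 + 47.17) / 11 = 505.3500 / 11 = 45.9409
R̄ = (1.53 + 1.12 + 1.28 + 1.09 + 0.79 + 1.26 + 0.98 + 1.77 + 1.24 + 1.65 + 1.10) / 11 = 13.8100 / 11 = 1.2555
UCL = X̄̄ + A₂·R̄ = 45.9409 + 1.023 × 1.2555 = 47.2252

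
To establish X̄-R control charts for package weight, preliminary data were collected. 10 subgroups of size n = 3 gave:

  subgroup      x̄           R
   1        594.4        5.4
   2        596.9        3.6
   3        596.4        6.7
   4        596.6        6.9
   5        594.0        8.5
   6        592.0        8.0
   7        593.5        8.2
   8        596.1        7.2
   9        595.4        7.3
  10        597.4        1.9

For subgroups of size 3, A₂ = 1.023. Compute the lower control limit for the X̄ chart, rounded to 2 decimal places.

588.75

X̄̄ = (594.4 + 596.9 + 596.4 + 596.6 + 594.0 + 592.0 + 593.5 + 596.1 + 595.4 + 597.4) / 10 = 5952.7000 / 10 = 595.2700
R̄ = (5.4 + 3.6 + 6.7 + 6.9 + 8.5 + 8.0 + 8.2 + 7.2 + 7.3 + 1.9) / 10 = 63.7000 / 10 = 6.3700
LCL = X̄̄ − A₂·R̄ = 595.2700 − 1.023 × 6.3700 = 588.7535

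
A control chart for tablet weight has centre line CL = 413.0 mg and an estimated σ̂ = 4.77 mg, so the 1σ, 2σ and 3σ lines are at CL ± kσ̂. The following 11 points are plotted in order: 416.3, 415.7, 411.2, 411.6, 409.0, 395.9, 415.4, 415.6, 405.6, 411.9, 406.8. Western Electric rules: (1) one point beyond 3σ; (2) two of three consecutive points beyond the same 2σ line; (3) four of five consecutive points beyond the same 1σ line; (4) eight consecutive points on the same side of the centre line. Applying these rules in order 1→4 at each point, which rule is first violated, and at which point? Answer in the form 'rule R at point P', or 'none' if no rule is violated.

Zone of each point (C = within 1σ̂, B = 1σ̂–2σ̂, A = 2σ̂–3σ̂, * = beyond 3σ̂; sign = side of CL): 1:+C, 2:+C, 3:-C, 4:-C, 5:-C, 6:-*, 7:+C, 8:+C, 9:-B, 10:-C, 11:-B
Rule 1 (one point beyond the 3σ limits) is satisfied at point 6.

rule 1 at point 6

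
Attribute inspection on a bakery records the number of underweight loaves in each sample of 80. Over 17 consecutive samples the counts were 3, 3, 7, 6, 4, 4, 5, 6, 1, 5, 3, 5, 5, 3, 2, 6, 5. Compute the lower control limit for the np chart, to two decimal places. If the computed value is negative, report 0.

0.00

p̄ = Σdᵢ / (k·n) = 73 / (17 × 80) = 0.05368
LCL = np̄ − 3·√(np̄(1−p̄)) = 4.2941 − 3 × 2.0158 = -1.7534 → 0 (negative, so LCL = 0)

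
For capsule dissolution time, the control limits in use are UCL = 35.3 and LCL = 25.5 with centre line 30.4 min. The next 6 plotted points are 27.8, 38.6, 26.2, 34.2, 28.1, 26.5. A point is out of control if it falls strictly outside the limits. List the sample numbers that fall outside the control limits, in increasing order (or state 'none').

2

Compare each point to [25.5, 35.3]: sample 2 = 38.6 > UCL.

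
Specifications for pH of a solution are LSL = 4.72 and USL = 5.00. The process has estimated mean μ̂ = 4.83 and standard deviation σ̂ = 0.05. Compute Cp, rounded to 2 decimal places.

0.93

Cp = (USL − LSL) / (6σ̂) = (5.00 − 4.72) / (6 × 0.05) = 0.2800 / 0.3000 = 0.9333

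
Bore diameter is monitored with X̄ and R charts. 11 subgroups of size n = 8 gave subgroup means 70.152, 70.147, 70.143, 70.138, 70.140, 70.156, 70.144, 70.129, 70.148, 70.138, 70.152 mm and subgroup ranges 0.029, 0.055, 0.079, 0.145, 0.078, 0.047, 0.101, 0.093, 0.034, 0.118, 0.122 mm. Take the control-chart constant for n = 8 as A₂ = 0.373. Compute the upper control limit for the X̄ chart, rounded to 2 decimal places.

70.17

X̄̄ = (70.152 + 70.147 + 70.143 + 70.138 + 70.140 + 70.156 + 70.144 + 70.129 + 70.148 + 70.138 + 70.152) / 11 = 771.5870 / 11 = 70.1443
R̄ = (0.029 + 0.055 + 0.079 + 0.145 + 0.078 + 0.047 + 0.101 + 0.093 + 0.034 + 0.118 + 0.122) / 11 = 0.9010 / 11 = 0.0819
UCL = X̄̄ + A₂·R̄ = 70.1443 + 0.373 × 0.0819 = 70.1748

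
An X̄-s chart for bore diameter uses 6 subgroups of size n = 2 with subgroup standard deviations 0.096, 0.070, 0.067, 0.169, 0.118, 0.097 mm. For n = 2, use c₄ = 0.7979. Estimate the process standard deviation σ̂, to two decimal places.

0.13

s̄ = (0.096 + 0.070 + 0.067 + 0.169 + 0.118 + 0.097) / 6 = 0.1028
σ̂ = s̄ / c₄ = 0.1028 / 0.7979 = 0.1289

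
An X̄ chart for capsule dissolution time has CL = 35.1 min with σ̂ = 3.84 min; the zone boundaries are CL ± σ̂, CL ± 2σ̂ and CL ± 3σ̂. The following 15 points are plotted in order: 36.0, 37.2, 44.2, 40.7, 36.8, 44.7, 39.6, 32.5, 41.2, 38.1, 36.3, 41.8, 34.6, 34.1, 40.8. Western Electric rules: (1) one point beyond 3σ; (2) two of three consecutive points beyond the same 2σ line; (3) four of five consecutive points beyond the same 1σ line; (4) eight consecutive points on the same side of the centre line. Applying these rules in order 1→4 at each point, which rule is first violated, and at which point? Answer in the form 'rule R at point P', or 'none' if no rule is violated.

Zone of each point (C = within 1σ̂, B = 1σ̂–2σ̂, A = 2σ̂–3σ̂, * = beyond 3σ̂; sign = side of CL): 1:+C, 2:+C, 3:+A, 4:+B, 5:+C, 6:+A, 7:+B, 8:-C, 9:+B, 10:+C, 11:+C, 12:+B, 13:-C, 14:-C, 15:+B
Rule 3 (four of five consecutive points beyond the same 1σ limit) is satisfied at point 7.

rule 3 at point 7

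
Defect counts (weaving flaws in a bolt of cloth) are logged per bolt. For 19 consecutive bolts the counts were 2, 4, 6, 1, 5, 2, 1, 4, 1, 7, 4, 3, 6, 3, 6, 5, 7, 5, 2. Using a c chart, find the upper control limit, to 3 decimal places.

c̄ = (2 + 4 + 6 + 1 + 5 + 2 + 1 + 4 + 1 + 7 + 4 + 3 + 6 + 3 + 6 + 5 + 7 + 5 + 2) / 19 = 74 / 19 = 3.8947
UCL = c̄ + 3√c̄ = 3.8947 + 3 × √3.8947 = 3.8947 + 3 × 1.9735 = 9.8153

9.815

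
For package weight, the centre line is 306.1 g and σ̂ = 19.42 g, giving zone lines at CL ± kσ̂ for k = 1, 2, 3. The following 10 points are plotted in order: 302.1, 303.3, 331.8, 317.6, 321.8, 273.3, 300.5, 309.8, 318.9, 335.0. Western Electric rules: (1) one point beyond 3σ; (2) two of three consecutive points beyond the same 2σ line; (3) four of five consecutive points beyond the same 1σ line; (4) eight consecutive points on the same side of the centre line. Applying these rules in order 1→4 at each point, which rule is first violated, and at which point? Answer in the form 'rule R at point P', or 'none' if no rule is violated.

none

Zone of each point (C = within 1σ̂, B = 1σ̂–2σ̂, A = 2σ̂–3σ̂, * = beyond 3σ̂; sign = side of CL): 1:-C, 2:-C, 3:+B, 4:+C, 5:+C, 6:-B, 7:-C, 8:+C, 9:+C, 10:+B
No rule fires across all 10 points.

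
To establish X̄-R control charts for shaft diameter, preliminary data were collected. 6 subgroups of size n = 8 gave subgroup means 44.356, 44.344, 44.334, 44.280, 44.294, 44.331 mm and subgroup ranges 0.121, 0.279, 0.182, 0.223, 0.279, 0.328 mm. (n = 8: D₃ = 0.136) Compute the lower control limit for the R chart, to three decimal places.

0.032

R̄ = (0.121 + 0.279 + 0.182 + 0.223 + 0.279 + 0.328) / 6 = 1.4120 / 6 = 0.2353
LCL_R = D₃·R̄ = 0.136 × 0.2353 = 0.0320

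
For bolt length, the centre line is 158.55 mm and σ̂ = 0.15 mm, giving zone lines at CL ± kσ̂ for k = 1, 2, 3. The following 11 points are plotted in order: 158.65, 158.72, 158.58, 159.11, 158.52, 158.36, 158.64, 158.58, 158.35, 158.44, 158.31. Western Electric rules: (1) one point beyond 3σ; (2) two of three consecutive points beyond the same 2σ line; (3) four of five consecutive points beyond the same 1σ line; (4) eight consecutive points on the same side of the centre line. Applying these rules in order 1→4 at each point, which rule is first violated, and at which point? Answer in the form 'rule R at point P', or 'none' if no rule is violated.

Zone of each point (C = within 1σ̂, B = 1σ̂–2σ̂, A = 2σ̂–3σ̂, * = beyond 3σ̂; sign = side of CL): 1:+C, 2:+B, 3:+C, 4:+*, 5:-C, 6:-B, 7:+C, 8:+C, 9:-B, 10:-C, 11:-B
Rule 1 (one point beyond the 3σ limits) is satisfied at point 4.

rule 1 at point 4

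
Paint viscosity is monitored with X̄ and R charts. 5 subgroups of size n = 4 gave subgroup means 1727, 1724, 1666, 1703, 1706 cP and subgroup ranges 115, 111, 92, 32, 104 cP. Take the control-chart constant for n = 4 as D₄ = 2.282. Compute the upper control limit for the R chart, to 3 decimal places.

R̄ = (115 + 111 + 92 + 32 + 104) / 5 = 454.0000 / 5 = 90.8000
UCL_R = D₄·R̄ = 2.282 × 90.8000 = 207.2056

207.206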